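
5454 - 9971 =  - 4517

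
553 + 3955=4508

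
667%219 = 10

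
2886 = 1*2886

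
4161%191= 150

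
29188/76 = 7297/19 = 384.05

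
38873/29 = 1340 + 13/29 = 1340.45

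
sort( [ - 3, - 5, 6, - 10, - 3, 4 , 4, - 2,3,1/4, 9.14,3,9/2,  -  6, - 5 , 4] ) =[ - 10, - 6, - 5 , - 5,  -  3, - 3, - 2 , 1/4 , 3, 3, 4  ,  4, 4,9/2,  6,9.14] 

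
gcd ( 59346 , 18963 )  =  63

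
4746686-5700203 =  - 953517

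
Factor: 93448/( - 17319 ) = -2^3*3^( - 1)*23^(-1)*251^( - 1)*11681^1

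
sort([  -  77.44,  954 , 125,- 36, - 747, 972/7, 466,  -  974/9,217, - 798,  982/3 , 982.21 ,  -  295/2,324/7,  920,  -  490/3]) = [ - 798,  -  747, - 490/3, - 295/2, - 974/9, - 77.44, - 36, 324/7, 125,972/7, 217,  982/3,  466, 920, 954, 982.21]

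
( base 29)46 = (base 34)3K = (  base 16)7a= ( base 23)57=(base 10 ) 122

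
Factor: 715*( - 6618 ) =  - 4731870 = - 2^1*3^1*5^1*11^1*13^1*1103^1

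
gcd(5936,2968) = 2968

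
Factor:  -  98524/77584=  - 2^( - 2)*13^(-1 )*373^( - 1)* 24631^1 = - 24631/19396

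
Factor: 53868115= 5^1* 7^1*37^1* 41597^1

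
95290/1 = 95290  =  95290.00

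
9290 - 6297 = 2993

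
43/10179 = 43/10179 = 0.00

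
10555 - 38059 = -27504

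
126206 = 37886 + 88320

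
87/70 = 87/70 = 1.24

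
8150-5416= 2734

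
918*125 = 114750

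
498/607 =498/607 = 0.82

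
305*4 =1220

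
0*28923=0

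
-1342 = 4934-6276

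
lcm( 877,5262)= 5262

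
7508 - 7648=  - 140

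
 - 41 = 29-70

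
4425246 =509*8694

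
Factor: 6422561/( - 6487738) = - 2^ ( - 1)*569^( - 1 )*5701^( - 1)*6422561^1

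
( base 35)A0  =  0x15E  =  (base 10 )350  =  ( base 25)e0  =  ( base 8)536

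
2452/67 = 2452/67 = 36.60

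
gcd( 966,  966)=966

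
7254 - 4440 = 2814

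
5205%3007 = 2198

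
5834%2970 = 2864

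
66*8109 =535194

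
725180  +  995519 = 1720699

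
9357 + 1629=10986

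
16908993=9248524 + 7660469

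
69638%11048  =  3350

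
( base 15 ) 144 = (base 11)243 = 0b100100001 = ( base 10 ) 289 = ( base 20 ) E9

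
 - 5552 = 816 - 6368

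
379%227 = 152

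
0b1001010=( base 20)3E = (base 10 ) 74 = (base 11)68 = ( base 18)42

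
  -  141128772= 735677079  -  876805851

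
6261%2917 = 427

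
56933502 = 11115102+45818400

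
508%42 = 4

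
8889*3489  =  31013721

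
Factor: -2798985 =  - 3^1 * 5^1*7^1 * 19^1*23^1*61^1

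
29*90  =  2610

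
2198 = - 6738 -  - 8936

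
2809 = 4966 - 2157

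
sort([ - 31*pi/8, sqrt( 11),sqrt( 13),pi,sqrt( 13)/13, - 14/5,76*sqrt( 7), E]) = [ - 31* pi/8 , - 14/5,sqrt( 13)/13, E, pi , sqrt( 11), sqrt( 13 ), 76 * sqrt( 7)]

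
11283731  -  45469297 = - 34185566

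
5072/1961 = 5072/1961 =2.59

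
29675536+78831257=108506793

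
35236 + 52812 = 88048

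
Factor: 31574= 2^1*15787^1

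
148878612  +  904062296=1052940908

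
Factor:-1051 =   -  1051^1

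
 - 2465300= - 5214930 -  - 2749630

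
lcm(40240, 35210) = 281680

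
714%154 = 98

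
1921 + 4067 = 5988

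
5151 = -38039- - 43190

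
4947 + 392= 5339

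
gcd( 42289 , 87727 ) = 1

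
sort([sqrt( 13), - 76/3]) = [ -76/3, sqrt(13 )]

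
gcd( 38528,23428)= 4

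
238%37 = 16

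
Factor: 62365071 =3^1*20788357^1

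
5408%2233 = 942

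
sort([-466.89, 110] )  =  [  -  466.89,110 ]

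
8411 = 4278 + 4133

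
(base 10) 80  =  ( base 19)44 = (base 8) 120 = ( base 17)4C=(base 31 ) 2i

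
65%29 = 7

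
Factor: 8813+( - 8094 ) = 719 = 719^1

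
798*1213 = 967974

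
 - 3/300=-1/100= - 0.01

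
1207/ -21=-1207/21 = -  57.48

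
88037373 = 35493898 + 52543475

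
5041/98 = 51 + 43/98 =51.44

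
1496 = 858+638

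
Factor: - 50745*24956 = -1266392220 = - 2^2*3^1*5^1*17^2*199^1*367^1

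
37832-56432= - 18600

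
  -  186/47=- 4 + 2/47 = - 3.96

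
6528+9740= 16268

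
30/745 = 6/149= 0.04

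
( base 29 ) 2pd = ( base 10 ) 2420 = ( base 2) 100101110100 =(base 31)2g2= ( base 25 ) 3LK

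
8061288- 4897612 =3163676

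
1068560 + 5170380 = 6238940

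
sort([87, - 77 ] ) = [-77, 87 ]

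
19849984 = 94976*209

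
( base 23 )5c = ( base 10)127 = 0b1111111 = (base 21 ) 61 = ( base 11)106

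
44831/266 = 44831/266 =168.54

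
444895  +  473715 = 918610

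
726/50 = 14 + 13/25 = 14.52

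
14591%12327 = 2264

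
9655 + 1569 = 11224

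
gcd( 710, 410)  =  10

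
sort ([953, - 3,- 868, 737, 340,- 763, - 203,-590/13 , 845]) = [-868, - 763, - 203, - 590/13, - 3 , 340, 737,  845, 953]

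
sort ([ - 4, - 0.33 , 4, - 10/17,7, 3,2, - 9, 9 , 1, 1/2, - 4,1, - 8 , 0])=[ - 9, - 8, - 4, - 4, - 10/17,- 0.33,0, 1/2, 1, 1,2, 3, 4, 7,  9] 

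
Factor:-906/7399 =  - 6/49 =- 2^1*3^1*7^( - 2) 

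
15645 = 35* 447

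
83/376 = 83/376 = 0.22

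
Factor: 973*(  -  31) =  - 30163=-7^1 * 31^1 *139^1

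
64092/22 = 32046/11 =2913.27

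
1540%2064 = 1540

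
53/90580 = 53/90580  =  0.00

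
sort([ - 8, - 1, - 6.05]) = [ - 8,  -  6.05,-1]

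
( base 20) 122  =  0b110111010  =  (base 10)442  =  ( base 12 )30a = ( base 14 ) 238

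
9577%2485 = 2122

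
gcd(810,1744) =2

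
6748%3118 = 512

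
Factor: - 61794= -2^1*3^2*3433^1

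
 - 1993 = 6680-8673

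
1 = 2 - 1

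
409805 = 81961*5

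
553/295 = 1 + 258/295   =  1.87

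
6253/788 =6253/788 = 7.94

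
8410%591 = 136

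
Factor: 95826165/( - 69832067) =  - 3^1*5^1 * 23^1*277757^1 *69832067^( - 1) 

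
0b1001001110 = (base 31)j1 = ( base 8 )1116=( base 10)590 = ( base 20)19a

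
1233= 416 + 817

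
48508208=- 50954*( - 952 ) 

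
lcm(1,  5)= 5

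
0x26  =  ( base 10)38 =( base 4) 212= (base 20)1i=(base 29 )19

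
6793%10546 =6793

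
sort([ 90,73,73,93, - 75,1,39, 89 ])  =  [ - 75 , 1,39, 73,73,89,90, 93 ] 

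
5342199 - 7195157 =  - 1852958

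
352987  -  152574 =200413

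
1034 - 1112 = -78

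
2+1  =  3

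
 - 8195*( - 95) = 778525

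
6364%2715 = 934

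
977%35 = 32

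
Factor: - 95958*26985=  - 2589426630= - 2^1*3^4*5^1*7^1*257^1*1777^1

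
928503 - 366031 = 562472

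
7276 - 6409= 867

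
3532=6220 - 2688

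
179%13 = 10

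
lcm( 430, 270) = 11610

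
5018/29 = 173 + 1/29 = 173.03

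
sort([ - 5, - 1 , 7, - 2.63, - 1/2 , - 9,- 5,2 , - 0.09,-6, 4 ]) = [ - 9, - 6,-5, - 5, -2.63, - 1, - 1/2 , - 0.09, 2,4,7]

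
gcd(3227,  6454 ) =3227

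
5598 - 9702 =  - 4104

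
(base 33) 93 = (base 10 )300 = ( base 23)D1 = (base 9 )363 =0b100101100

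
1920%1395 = 525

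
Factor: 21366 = 2^1*3^2*1187^1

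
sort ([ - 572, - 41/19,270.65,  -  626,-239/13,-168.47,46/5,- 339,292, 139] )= [ - 626, - 572, - 339,-168.47,- 239/13,-41/19, 46/5, 139, 270.65,292] 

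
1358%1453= 1358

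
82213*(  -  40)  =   - 3288520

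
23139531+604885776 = 628025307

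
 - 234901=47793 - 282694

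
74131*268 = 19867108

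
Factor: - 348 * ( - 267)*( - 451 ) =  -  41905116 = - 2^2*3^2*11^1*29^1*41^1*89^1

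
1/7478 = 1/7478= 0.00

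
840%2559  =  840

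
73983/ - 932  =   - 80  +  577/932 = - 79.38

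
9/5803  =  9/5803=0.00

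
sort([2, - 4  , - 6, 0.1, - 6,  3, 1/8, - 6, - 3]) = [ - 6,- 6, - 6, - 4, - 3,0.1, 1/8, 2,3]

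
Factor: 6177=3^1*29^1*71^1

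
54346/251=54346/251 = 216.52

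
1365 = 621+744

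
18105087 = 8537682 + 9567405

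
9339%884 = 499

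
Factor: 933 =3^1 * 311^1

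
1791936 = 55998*32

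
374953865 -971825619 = -596871754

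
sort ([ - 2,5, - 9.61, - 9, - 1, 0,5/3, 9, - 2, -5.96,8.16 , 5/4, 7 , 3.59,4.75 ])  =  [ - 9.61, - 9, - 5.96 ,- 2,-2,- 1,0,5/4 , 5/3,3.59, 4.75,5,7, 8.16 , 9] 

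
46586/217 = 214+148/217 = 214.68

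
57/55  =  1 + 2/55 = 1.04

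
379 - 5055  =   - 4676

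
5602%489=223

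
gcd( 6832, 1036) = 28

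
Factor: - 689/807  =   - 3^( - 1) *13^1 *53^1*269^(- 1 ) 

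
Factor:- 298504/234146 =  - 2^2 * 11^ (-1)*29^( - 1 )*367^( - 1 )*37313^1 = - 149252/117073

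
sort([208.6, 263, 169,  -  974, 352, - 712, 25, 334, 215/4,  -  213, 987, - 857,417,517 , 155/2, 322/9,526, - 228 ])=[ - 974, - 857,  -  712, - 228 , - 213, 25,322/9, 215/4, 155/2, 169, 208.6, 263,334, 352 , 417, 517, 526 , 987 ]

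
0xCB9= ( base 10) 3257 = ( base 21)782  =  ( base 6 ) 23025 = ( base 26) 4L7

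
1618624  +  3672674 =5291298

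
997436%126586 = 111334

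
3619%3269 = 350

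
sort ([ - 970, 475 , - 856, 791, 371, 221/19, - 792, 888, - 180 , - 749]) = [ - 970, - 856 , - 792, - 749, - 180, 221/19,371,475,791 , 888 ] 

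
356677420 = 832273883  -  475596463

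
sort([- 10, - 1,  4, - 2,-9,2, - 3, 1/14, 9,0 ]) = [-10, - 9, - 3 , -2,-1,0,  1/14, 2,4, 9]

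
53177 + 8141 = 61318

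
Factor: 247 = 13^1*19^1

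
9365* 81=758565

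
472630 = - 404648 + 877278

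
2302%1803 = 499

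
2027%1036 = 991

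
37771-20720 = 17051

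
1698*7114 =12079572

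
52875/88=600 + 75/88 =600.85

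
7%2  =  1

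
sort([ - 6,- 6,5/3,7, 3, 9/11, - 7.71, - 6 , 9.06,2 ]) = [ - 7.71, - 6,-6, - 6,9/11,5/3,2,3,  7,9.06 ] 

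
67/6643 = 67/6643 = 0.01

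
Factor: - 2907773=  - 11^1*264343^1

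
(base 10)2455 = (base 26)3GB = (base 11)1932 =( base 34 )247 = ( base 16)997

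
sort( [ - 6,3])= [-6, 3] 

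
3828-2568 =1260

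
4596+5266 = 9862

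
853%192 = 85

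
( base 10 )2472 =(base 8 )4650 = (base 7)10131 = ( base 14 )c88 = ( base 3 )10101120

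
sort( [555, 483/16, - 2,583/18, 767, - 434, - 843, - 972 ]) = [- 972, -843, - 434, - 2, 483/16, 583/18, 555, 767 ] 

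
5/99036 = 5/99036 = 0.00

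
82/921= 82/921 =0.09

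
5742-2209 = 3533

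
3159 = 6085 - 2926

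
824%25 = 24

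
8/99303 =8/99303 = 0.00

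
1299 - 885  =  414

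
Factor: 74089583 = 41^1*1807063^1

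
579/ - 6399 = -193/2133= -0.09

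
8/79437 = 8/79437 = 0.00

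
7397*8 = 59176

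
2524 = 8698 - 6174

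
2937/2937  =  1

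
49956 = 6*8326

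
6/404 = 3/202  =  0.01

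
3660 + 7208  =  10868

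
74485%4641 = 229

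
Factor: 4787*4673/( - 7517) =-22369651/7517= -4673^1*4787^1*7517^( - 1)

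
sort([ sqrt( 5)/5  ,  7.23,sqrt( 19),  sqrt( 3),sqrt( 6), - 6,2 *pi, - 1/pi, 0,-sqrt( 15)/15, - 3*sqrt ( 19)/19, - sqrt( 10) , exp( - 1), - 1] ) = [ - 6, - sqrt( 10), - 1,-3*sqrt( 19)/19, - 1/pi, - sqrt( 15)/15, 0, exp( - 1) , sqrt( 5 )/5,sqrt( 3 ), sqrt( 6) , sqrt( 19 ), 2*pi,7.23 ] 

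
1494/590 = 2+157/295 = 2.53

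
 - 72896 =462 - 73358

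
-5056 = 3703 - 8759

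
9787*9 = 88083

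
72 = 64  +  8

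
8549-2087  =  6462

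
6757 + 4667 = 11424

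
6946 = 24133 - 17187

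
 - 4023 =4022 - 8045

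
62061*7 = 434427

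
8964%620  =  284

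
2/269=2/269 = 0.01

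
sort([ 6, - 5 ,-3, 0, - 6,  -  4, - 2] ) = [-6,  -  5, - 4, - 3, - 2, 0, 6]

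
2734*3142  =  8590228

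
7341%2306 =423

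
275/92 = 2 + 91/92 = 2.99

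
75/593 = 75/593  =  0.13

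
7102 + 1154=8256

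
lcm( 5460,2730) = 5460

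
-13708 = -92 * 149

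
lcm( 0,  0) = 0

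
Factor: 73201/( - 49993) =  - 71^1*1031^1*49993^(- 1 ) 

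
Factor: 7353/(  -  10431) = - 43/61 = -43^1 * 61^( - 1 )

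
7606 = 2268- - 5338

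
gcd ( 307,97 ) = 1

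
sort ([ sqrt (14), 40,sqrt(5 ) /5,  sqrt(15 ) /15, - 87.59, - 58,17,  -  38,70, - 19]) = [  -  87.59,-58, - 38, - 19,sqrt (15 ) /15,sqrt(5) /5 , sqrt ( 14 ) , 17,40,70] 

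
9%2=1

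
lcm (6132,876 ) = 6132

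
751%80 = 31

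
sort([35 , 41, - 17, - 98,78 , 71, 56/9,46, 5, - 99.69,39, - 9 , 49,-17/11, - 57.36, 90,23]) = [-99.69,  -  98, - 57.36, - 17, - 9,-17/11 , 5, 56/9,  23,35,39 , 41,46 , 49 , 71,78,90 ] 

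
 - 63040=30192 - 93232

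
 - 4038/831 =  - 1346/277= -  4.86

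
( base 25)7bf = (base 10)4665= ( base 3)20101210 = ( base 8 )11071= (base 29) 5FP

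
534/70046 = 267/35023 = 0.01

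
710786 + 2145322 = 2856108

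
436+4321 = 4757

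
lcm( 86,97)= 8342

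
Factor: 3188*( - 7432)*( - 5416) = 128322457856  =  2^8*677^1*797^1 * 929^1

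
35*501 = 17535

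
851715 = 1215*701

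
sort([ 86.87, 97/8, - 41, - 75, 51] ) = [ - 75,  -  41,  97/8, 51, 86.87] 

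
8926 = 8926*1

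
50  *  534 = 26700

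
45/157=45/157 =0.29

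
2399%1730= 669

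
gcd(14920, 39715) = 5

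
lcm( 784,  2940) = 11760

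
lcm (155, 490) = 15190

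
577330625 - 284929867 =292400758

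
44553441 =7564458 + 36988983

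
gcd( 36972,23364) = 36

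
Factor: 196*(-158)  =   - 30968 = -2^3*7^2*79^1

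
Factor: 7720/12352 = 2^(- 3) * 5^1 = 5/8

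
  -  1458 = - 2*729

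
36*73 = 2628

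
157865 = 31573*5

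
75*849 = 63675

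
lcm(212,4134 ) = 8268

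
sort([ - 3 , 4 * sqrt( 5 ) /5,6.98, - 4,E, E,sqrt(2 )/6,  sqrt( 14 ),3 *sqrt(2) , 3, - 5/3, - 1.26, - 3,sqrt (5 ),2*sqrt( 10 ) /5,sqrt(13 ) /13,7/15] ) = [-4, - 3,-3, -5/3 ,-1.26,sqrt(2 ) /6,sqrt ( 13)/13,7/15,2 * sqrt (10 ) /5,4*sqrt( 5)/5,sqrt( 5 ),  E,E, 3 , sqrt(14 ),3*sqrt ( 2 ),6.98] 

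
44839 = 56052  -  11213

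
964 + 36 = 1000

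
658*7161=4711938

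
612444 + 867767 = 1480211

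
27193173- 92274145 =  - 65080972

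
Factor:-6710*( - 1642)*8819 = 97166154580 = 2^2*5^1*11^1*61^1 * 821^1*8819^1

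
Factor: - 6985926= -2^1 * 3^4 * 29^1*1487^1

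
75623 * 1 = 75623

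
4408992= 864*5103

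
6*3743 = 22458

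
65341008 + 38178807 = 103519815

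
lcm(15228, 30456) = 30456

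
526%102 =16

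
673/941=673/941=0.72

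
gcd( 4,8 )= 4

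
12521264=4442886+8078378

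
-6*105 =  - 630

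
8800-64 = 8736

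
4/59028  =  1/14757 = 0.00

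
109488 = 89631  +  19857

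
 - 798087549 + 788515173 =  - 9572376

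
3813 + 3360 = 7173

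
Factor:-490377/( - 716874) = 223/326  =  2^( - 1 ) * 163^ (-1)*223^1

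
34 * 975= 33150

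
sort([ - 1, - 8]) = [ -8,-1] 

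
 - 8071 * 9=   -  72639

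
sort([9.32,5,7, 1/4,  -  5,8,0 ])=[-5,  0,1/4,  5, 7, 8,9.32]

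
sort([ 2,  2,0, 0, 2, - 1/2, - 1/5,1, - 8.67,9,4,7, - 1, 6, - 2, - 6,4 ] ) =[ - 8.67, - 6, - 2, - 1, - 1/2, - 1/5,0, 0,1,2,2,2,4,4,  6, 7,9] 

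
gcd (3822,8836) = 2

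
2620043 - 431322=2188721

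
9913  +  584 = 10497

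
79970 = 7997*10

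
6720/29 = 6720/29  =  231.72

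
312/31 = 10 + 2/31 = 10.06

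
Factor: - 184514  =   - 2^1*11^1*8387^1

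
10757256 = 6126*1756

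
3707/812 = 4 + 459/812 = 4.57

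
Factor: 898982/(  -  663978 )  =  -3^(-1 )*157^1*409^1*15809^ ( -1) = -64213/47427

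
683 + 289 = 972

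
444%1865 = 444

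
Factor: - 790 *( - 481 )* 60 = 22799400 =2^3*3^1*5^2*13^1 * 37^1*79^1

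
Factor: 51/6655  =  3^1*5^( - 1 )*11^(-3 )*17^1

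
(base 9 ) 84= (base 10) 76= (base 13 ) 5B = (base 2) 1001100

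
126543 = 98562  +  27981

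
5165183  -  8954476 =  - 3789293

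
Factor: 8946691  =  13^2*167^1*317^1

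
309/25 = 309/25 = 12.36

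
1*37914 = 37914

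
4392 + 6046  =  10438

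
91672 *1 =91672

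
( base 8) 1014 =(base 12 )378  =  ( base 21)13k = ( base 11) 437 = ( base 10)524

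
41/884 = 41/884 = 0.05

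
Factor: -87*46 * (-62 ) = 2^2*3^1*23^1 * 29^1*31^1  =  248124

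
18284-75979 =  - 57695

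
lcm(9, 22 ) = 198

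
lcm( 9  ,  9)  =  9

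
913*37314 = 34067682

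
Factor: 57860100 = 2^2*3^2 * 5^2*53^1*1213^1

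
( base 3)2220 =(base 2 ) 1001110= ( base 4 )1032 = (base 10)78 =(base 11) 71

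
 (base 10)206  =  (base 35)5v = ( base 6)542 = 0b11001110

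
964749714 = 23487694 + 941262020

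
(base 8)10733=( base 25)77L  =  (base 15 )154b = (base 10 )4571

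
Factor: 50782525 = 5^2*2031301^1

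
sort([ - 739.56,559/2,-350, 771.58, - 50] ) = [ - 739.56 , - 350,-50,559/2,  771.58 ]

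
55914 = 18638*3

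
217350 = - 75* (  -  2898)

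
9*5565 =50085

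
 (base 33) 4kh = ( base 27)6ob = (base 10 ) 5033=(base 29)5sg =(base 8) 11651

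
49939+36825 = 86764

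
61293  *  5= 306465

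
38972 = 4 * 9743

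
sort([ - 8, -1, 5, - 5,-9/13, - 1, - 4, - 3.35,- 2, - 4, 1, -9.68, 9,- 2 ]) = [ - 9.68 , -8, - 5, - 4,  -  4, - 3.35, - 2, - 2, - 1,-1, - 9/13, 1, 5 , 9]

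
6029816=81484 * 74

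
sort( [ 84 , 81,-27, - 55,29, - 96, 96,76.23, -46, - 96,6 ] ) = [-96, - 96,-55, - 46, - 27, 6,  29, 76.23,81, 84,96 ] 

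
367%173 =21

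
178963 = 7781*23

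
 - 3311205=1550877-4862082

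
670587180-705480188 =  - 34893008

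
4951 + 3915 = 8866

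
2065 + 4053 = 6118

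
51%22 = 7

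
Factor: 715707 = 3^2*281^1 * 283^1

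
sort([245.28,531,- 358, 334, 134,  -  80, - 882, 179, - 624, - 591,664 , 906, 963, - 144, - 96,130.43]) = [ - 882,-624, -591,-358,-144, - 96,  -  80, 130.43, 134,179, 245.28,334,  531,664,906,963]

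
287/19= 15 + 2/19 = 15.11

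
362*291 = 105342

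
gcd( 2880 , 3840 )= 960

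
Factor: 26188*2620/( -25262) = - 2^3*5^1*17^( - 1 )*131^1*743^(-1 ) * 6547^1 = - 34306280/12631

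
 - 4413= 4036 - 8449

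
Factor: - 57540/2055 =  - 28 =- 2^2*7^1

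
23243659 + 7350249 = 30593908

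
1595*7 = 11165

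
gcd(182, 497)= 7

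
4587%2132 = 323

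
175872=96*1832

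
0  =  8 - 8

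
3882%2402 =1480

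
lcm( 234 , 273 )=1638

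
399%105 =84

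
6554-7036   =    -  482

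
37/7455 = 37/7455= 0.00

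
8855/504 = 17+41/72 = 17.57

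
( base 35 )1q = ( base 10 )61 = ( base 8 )75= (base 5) 221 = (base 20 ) 31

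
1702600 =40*42565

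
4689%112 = 97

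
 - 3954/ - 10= 1977/5 = 395.40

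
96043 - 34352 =61691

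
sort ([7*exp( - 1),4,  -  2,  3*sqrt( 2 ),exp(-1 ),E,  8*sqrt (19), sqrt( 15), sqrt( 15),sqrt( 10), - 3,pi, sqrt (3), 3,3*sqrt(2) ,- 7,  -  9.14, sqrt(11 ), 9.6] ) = [ -9.14, - 7, - 3,  -  2 , exp(-1), sqrt( 3), 7*exp(-1),E, 3,pi,sqrt( 10 ) , sqrt ( 11 ), sqrt( 15 ),sqrt(15 ),4, 3*sqrt( 2),3 * sqrt(2 ),9.6,8*sqrt (19) ] 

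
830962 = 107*7766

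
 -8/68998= -1 + 34495/34499 = -  0.00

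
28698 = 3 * 9566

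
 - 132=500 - 632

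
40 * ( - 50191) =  - 2007640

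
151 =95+56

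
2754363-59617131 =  - 56862768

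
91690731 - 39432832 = 52257899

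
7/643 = 7/643= 0.01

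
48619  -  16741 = 31878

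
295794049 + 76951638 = 372745687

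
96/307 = 96/307 = 0.31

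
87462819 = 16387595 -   -  71075224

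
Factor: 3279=3^1 *1093^1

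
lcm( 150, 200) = 600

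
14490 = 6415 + 8075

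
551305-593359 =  - 42054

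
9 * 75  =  675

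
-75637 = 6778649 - 6854286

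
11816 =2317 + 9499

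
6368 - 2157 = 4211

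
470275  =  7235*65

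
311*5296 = 1647056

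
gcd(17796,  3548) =4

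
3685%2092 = 1593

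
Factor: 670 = 2^1 * 5^1*67^1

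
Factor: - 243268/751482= - 121634/375741 = -2^1*3^ ( - 2)*61^1*83^(-1 )*503^( - 1 )*997^1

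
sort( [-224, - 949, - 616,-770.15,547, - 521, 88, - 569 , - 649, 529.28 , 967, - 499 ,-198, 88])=[  -  949, - 770.15, - 649, - 616, - 569, - 521, - 499,  -  224, - 198, 88, 88, 529.28, 547  ,  967]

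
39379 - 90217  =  - 50838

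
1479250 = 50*29585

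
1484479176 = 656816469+827662707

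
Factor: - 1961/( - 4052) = 2^( - 2)*37^1*53^1 * 1013^( - 1 ) 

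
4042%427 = 199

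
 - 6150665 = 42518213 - 48668878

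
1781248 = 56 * 31808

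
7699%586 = 81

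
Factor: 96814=2^1 *48407^1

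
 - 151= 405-556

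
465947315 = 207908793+258038522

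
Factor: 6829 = 6829^1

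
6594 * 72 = 474768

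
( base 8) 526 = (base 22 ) fc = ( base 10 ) 342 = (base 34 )a2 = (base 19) i0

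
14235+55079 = 69314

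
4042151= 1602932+2439219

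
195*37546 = 7321470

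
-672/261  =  -224/87  =  - 2.57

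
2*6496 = 12992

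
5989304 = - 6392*(- 937)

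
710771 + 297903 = 1008674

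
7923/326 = 24 + 99/326 = 24.30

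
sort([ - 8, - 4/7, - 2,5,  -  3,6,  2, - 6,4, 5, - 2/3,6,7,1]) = [ - 8, -6, - 3,-2, - 2/3,-4/7,1,2, 4,5,5,6,6, 7]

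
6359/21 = 302+17/21 = 302.81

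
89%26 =11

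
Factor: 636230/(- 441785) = - 2^1*7^1*61^1 * 593^( - 1)=- 854/593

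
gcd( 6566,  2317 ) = 7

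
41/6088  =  41/6088 = 0.01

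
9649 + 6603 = 16252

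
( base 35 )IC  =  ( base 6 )2550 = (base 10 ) 642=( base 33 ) JF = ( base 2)1010000010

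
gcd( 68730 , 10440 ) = 870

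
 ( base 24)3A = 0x52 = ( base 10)82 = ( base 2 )1010010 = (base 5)312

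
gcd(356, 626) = 2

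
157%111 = 46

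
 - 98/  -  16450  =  7/1175   =  0.01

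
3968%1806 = 356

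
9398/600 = 15 + 199/300=15.66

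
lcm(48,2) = 48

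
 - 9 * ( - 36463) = 328167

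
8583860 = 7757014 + 826846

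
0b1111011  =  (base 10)123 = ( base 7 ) 234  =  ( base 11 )102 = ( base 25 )4N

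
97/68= 97/68= 1.43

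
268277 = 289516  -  21239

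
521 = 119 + 402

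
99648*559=55703232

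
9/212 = 9/212 =0.04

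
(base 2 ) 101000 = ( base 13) 31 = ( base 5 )130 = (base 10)40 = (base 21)1J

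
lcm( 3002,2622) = 207138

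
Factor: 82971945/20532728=2^( - 3 )*3^4 * 5^1*7^2 *37^1*113^1 * 2566591^( - 1 )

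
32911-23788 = 9123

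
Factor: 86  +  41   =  127 = 127^1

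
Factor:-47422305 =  - 3^2*5^1*7^1*151^1*997^1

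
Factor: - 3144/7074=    - 4/9 = - 2^2*3^( - 2)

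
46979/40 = 1174 + 19/40 = 1174.47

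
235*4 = 940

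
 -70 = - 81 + 11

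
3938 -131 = 3807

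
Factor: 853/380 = 2^( - 2)*5^( - 1 )* 19^ ( - 1)*853^1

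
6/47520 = 1/7920 =0.00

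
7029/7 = 7029/7 = 1004.14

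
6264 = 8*783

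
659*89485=58970615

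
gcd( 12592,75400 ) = 8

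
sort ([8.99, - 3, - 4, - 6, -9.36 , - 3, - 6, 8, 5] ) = [ - 9.36, - 6 ,  -  6, - 4, - 3, - 3,5,8, 8.99]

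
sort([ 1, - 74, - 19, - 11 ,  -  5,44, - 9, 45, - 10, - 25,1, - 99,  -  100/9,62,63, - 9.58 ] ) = [ - 99, - 74, - 25, - 19, - 100/9, - 11, - 10, - 9.58, - 9, - 5,1,  1  ,  44,  45,62,63]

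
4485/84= 53 + 11/28 = 53.39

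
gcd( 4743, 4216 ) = 527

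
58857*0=0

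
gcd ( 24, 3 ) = 3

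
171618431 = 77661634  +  93956797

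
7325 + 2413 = 9738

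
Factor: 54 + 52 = 2^1*53^1 = 106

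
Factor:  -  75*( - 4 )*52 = 2^4*3^1*5^2*13^1=15600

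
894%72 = 30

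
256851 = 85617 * 3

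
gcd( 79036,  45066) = 2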